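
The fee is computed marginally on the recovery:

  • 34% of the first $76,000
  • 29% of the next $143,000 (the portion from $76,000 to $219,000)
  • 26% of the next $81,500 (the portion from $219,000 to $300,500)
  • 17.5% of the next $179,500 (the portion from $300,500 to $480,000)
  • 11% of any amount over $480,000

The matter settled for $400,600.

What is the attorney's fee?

First $76,000 at 34% = $25,840.00
Next $143,000 at 29% = $41,470.00
Next $81,500 at 26% = $21,190.00
Remaining $100,100 at 17.5% = $17,517.50
Fee: $25,840.00 + $41,470.00 + $21,190.00 + $17,517.50 = $106,017.50

$106,017.50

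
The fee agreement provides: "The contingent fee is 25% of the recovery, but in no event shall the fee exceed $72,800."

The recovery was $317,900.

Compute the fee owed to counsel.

$72,800.00

25% of $317,900 = $79,475.00
That exceeds the $72,800 cap, so the fee is capped at $72,800.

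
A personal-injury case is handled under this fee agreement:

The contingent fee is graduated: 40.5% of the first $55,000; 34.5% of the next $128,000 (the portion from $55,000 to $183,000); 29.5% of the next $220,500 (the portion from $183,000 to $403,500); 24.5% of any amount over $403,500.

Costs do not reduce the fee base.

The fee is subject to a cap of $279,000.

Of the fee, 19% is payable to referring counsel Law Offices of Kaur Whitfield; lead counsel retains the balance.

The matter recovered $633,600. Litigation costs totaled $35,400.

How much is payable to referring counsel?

$35,692.83

Fee base is the gross recovery, $633,600; costs are reimbursed separately.
First $55,000 at 40.5% = $22,275.00
Next $128,000 at 34.5% = $44,160.00
Next $220,500 at 29.5% = $65,047.50
Remaining $230,100 at 24.5% = $56,374.50
Fee: $22,275.00 + $44,160.00 + $65,047.50 + $56,374.50 = $187,857.00
$187,857.00 is under the $279,000 cap.
Referral share: 19% of $187,857.00 = $35,692.83; lead counsel retains $187,857.00 − $35,692.83 = $152,164.17.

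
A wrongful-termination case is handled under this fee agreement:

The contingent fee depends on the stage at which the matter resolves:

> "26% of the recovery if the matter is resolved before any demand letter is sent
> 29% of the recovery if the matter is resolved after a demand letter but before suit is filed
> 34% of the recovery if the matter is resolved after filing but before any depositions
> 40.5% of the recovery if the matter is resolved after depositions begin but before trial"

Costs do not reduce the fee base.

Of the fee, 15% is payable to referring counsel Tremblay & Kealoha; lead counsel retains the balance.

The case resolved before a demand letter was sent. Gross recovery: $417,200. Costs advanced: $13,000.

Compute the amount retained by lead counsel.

$92,201.20

Fee base is the gross recovery, $417,200; costs are reimbursed separately.
The matter resolved before a demand letter was sent, so the 26% rate applies.
$417,200 × 26% = $108,472.00
Referral share: 15% of $108,472.00 = $16,270.80; lead counsel retains $108,472.00 − $16,270.80 = $92,201.20.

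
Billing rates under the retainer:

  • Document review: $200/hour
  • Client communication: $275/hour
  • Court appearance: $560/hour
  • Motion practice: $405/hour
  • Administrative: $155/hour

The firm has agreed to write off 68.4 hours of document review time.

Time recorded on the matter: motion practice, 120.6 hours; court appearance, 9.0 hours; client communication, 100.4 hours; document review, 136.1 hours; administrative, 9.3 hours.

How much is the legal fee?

Document review: 136.1 × $200 = $27,220.00
Client communication: 100.4 × $275 = $27,610.00
Court appearance: 9.0 × $560 = $5,040.00
Motion practice: 120.6 × $405 = $48,843.00
Administrative: 9.3 × $155 = $1,441.50
Subtotal: $110,154.50
Write-off: 68.4 × $200 = $13,680.00
Total: $110,154.50 − $13,680.00 = $96,474.50

$96,474.50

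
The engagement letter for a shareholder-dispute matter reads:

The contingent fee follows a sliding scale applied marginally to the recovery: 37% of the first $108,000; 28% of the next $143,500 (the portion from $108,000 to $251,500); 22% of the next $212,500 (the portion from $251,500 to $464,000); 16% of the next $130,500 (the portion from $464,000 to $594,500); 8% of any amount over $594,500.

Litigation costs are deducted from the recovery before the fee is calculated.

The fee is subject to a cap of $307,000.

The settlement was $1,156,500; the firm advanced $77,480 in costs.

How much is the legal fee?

Fee base (net of costs): $1,156,500 − $77,480 = $1,079,020
First $108,000 at 37% = $39,960.00
Next $143,500 at 28% = $40,180.00
Next $212,500 at 22% = $46,750.00
Next $130,500 at 16% = $20,880.00
Remaining $484,520 at 8% = $38,761.60
Fee: $39,960.00 + $40,180.00 + $46,750.00 + $20,880.00 + $38,761.60 = $186,531.60
$186,531.60 is under the $307,000 cap.

$186,531.60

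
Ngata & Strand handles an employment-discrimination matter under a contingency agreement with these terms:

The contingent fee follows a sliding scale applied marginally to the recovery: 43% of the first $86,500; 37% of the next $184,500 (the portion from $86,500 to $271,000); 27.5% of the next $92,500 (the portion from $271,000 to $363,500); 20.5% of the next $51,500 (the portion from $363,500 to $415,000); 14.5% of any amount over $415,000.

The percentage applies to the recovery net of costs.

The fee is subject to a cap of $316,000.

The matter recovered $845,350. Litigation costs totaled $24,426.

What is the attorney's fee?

Fee base (net of costs): $845,350 − $24,426 = $820,924
First $86,500 at 43% = $37,195.00
Next $184,500 at 37% = $68,265.00
Next $92,500 at 27.5% = $25,437.50
Next $51,500 at 20.5% = $10,557.50
Remaining $405,924 at 14.5% = $58,858.98
Fee: $37,195.00 + $68,265.00 + $25,437.50 + $10,557.50 + $58,858.98 = $200,313.98
$200,313.98 is under the $316,000 cap.

$200,313.98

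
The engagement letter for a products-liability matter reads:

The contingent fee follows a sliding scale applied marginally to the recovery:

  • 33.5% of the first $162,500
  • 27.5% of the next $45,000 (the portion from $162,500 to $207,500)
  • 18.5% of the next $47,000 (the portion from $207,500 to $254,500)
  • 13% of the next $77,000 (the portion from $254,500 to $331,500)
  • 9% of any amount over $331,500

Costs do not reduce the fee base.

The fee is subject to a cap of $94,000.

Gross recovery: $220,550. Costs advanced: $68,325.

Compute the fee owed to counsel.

$69,226.75

Fee base is the gross recovery, $220,550; costs are reimbursed separately.
First $162,500 at 33.5% = $54,437.50
Next $45,000 at 27.5% = $12,375.00
Remaining $13,050 at 18.5% = $2,414.25
Fee: $54,437.50 + $12,375.00 + $2,414.25 = $69,226.75
$69,226.75 is under the $94,000 cap.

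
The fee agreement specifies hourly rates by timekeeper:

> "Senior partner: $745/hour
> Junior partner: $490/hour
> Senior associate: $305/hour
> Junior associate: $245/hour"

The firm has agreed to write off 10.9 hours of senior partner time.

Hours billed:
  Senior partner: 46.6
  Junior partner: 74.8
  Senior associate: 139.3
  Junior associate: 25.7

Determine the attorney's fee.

$112,031.50

Senior partner: 46.6 × $745 = $34,717.00
Junior partner: 74.8 × $490 = $36,652.00
Senior associate: 139.3 × $305 = $42,486.50
Junior associate: 25.7 × $245 = $6,296.50
Subtotal: $120,152.00
Write-off: 10.9 × $745 = $8,120.50
Total: $120,152.00 − $8,120.50 = $112,031.50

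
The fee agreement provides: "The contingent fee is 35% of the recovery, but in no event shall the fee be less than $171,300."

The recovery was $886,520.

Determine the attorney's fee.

$310,282.00

35% of $886,520 = $310,282.00
That exceeds the $171,300 minimum.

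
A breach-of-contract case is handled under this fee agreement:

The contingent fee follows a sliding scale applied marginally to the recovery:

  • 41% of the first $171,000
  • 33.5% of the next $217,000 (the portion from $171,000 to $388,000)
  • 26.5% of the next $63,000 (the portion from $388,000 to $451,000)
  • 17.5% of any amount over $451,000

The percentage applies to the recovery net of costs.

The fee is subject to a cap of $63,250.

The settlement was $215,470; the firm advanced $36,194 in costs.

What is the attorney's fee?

Fee base (net of costs): $215,470 − $36,194 = $179,276
First $171,000 at 41% = $70,110.00
Remaining $8,276 at 33.5% = $2,772.46
Fee: $70,110.00 + $2,772.46 = $72,882.46
$72,882.46 exceeds the $63,250 cap, so the fee is capped at $63,250.00.

$63,250.00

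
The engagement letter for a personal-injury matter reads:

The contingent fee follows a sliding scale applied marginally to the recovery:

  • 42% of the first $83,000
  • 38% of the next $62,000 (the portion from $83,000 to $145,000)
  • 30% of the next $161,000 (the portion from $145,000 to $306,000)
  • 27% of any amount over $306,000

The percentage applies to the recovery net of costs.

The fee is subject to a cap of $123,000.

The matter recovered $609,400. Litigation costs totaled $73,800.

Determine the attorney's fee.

$123,000.00

Fee base (net of costs): $609,400 − $73,800 = $535,600
First $83,000 at 42% = $34,860.00
Next $62,000 at 38% = $23,560.00
Next $161,000 at 30% = $48,300.00
Remaining $229,600 at 27% = $61,992.00
Fee: $34,860.00 + $23,560.00 + $48,300.00 + $61,992.00 = $168,712.00
$168,712.00 exceeds the $123,000 cap, so the fee is capped at $123,000.00.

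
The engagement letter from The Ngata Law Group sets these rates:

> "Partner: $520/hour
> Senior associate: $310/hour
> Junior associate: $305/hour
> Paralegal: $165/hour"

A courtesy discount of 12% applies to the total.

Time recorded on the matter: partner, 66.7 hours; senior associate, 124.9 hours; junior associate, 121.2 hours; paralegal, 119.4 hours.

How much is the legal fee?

Partner: 66.7 × $520 = $34,684.00
Senior associate: 124.9 × $310 = $38,719.00
Junior associate: 121.2 × $305 = $36,966.00
Paralegal: 119.4 × $165 = $19,701.00
Subtotal: $130,070.00
Less 12% discount: −$15,608.40
Total: $130,070.00 − $15,608.40 = $114,461.60

$114,461.60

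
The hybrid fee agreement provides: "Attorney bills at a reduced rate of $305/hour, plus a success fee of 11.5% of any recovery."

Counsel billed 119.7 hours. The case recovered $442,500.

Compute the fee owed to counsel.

Hourly: 119.7 × $305 = $36,508.50
Success fee: 11.5% of $442,500 = $50,887.50
Total: $36,508.50 + $50,887.50 = $87,396.00

$87,396.00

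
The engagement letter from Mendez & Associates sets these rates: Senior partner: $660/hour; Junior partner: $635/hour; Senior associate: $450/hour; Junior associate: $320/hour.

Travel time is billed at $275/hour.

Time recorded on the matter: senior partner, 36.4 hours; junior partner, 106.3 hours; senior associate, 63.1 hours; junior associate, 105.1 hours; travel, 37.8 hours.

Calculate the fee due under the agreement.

$163,946.50

Senior partner: 36.4 × $660 = $24,024.00
Junior partner: 106.3 × $635 = $67,500.50
Senior associate: 63.1 × $450 = $28,395.00
Junior associate: 105.1 × $320 = $33,632.00
Subtotal: $24,024.00 + $67,500.50 + $28,395.00 + $33,632.00 = $153,551.50
Travel: 37.8 × $275 = $10,395.00
Total: $153,551.50 + $10,395.00 = $163,946.50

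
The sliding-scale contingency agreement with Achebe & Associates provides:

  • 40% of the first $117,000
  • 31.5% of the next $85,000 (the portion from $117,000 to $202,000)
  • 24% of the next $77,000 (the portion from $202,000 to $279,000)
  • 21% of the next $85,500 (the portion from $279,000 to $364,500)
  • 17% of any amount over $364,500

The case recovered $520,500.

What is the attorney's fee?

First $117,000 at 40% = $46,800.00
Next $85,000 at 31.5% = $26,775.00
Next $77,000 at 24% = $18,480.00
Next $85,500 at 21% = $17,955.00
Remaining $156,000 at 17% = $26,520.00
Fee: $46,800.00 + $26,775.00 + $18,480.00 + $17,955.00 + $26,520.00 = $136,530.00

$136,530.00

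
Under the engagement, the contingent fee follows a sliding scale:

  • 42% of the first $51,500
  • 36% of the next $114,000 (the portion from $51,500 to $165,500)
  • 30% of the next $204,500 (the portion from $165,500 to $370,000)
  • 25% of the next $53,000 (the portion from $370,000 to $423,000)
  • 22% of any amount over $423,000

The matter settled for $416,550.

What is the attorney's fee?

$135,657.50

First $51,500 at 42% = $21,630.00
Next $114,000 at 36% = $41,040.00
Next $204,500 at 30% = $61,350.00
Remaining $46,550 at 25% = $11,637.50
Fee: $21,630.00 + $41,040.00 + $61,350.00 + $11,637.50 = $135,657.50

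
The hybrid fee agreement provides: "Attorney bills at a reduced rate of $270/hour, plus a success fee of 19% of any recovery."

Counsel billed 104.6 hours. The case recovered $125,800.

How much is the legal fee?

Hourly: 104.6 × $270 = $28,242.00
Success fee: 19% of $125,800 = $23,902.00
Total: $28,242.00 + $23,902.00 = $52,144.00

$52,144.00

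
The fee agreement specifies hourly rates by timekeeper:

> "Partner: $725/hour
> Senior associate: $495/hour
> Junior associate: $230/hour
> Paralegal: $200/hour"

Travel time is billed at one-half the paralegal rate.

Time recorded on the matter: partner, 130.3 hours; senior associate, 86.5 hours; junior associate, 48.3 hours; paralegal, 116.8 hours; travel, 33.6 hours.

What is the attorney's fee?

$175,114.00

Partner: 130.3 × $725 = $94,467.50
Senior associate: 86.5 × $495 = $42,817.50
Junior associate: 48.3 × $230 = $11,109.00
Paralegal: 116.8 × $200 = $23,360.00
Subtotal: $94,467.50 + $42,817.50 + $11,109.00 + $23,360.00 = $171,754.00
Travel: 33.6 × ($200 ÷ 2) = 33.6 × $100.00 = $3,360.00
Total: $171,754.00 + $3,360.00 = $175,114.00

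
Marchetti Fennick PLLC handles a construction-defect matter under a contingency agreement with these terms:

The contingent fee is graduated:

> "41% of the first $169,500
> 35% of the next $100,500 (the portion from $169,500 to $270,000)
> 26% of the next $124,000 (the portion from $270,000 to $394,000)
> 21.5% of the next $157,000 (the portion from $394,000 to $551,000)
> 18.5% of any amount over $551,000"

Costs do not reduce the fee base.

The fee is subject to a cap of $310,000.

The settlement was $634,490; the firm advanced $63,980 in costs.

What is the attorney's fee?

Fee base is the gross recovery, $634,490; costs are reimbursed separately.
First $169,500 at 41% = $69,495.00
Next $100,500 at 35% = $35,175.00
Next $124,000 at 26% = $32,240.00
Next $157,000 at 21.5% = $33,755.00
Remaining $83,490 at 18.5% = $15,445.65
Fee: $69,495.00 + $35,175.00 + $32,240.00 + $33,755.00 + $15,445.65 = $186,110.65
$186,110.65 is under the $310,000 cap.

$186,110.65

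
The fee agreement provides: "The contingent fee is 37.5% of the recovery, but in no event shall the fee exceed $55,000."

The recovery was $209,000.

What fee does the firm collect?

37.5% of $209,000 = $78,375.00
That exceeds the $55,000 cap, so the fee is capped at $55,000.

$55,000.00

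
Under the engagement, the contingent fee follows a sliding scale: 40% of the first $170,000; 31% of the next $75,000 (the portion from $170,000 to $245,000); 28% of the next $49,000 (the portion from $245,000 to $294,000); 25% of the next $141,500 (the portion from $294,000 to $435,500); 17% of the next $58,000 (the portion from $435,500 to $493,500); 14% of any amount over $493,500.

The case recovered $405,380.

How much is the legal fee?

$132,815.00

First $170,000 at 40% = $68,000.00
Next $75,000 at 31% = $23,250.00
Next $49,000 at 28% = $13,720.00
Remaining $111,380 at 25% = $27,845.00
Fee: $68,000.00 + $23,250.00 + $13,720.00 + $27,845.00 = $132,815.00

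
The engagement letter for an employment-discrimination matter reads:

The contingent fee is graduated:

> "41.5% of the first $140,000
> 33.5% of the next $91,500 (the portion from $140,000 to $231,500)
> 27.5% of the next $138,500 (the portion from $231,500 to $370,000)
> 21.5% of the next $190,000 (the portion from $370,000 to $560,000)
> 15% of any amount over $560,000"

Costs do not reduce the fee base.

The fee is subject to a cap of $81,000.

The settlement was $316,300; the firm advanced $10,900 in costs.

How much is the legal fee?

Fee base is the gross recovery, $316,300; costs are reimbursed separately.
First $140,000 at 41.5% = $58,100.00
Next $91,500 at 33.5% = $30,652.50
Remaining $84,800 at 27.5% = $23,320.00
Fee: $58,100.00 + $30,652.50 + $23,320.00 = $112,072.50
$112,072.50 exceeds the $81,000 cap, so the fee is capped at $81,000.00.

$81,000.00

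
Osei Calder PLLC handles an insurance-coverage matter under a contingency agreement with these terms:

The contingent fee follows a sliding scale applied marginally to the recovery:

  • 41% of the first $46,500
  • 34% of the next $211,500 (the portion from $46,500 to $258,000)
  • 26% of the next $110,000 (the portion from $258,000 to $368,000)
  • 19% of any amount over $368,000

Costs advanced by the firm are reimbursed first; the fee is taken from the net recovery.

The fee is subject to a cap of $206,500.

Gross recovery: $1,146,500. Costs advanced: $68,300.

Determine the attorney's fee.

Fee base (net of costs): $1,146,500 − $68,300 = $1,078,200
First $46,500 at 41% = $19,065.00
Next $211,500 at 34% = $71,910.00
Next $110,000 at 26% = $28,600.00
Remaining $710,200 at 19% = $134,938.00
Fee: $19,065.00 + $71,910.00 + $28,600.00 + $134,938.00 = $254,513.00
$254,513.00 exceeds the $206,500 cap, so the fee is capped at $206,500.00.

$206,500.00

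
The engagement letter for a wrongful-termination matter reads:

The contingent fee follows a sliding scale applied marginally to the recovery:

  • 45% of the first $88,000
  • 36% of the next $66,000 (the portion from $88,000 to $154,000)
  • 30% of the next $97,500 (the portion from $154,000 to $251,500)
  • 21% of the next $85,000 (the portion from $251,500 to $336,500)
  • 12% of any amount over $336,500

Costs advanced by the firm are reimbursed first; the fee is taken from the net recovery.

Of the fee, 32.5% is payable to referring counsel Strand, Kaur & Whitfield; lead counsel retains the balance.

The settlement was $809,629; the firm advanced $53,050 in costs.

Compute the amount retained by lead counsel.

Fee base (net of costs): $809,629 − $53,050 = $756,579
First $88,000 at 45% = $39,600.00
Next $66,000 at 36% = $23,760.00
Next $97,500 at 30% = $29,250.00
Next $85,000 at 21% = $17,850.00
Remaining $420,079 at 12% = $50,409.48
Fee: $39,600.00 + $23,760.00 + $29,250.00 + $17,850.00 + $50,409.48 = $160,869.48
Referral share: 32.5% of $160,869.48 = $52,282.58; lead counsel retains $160,869.48 − $52,282.58 = $108,586.90.

$108,586.90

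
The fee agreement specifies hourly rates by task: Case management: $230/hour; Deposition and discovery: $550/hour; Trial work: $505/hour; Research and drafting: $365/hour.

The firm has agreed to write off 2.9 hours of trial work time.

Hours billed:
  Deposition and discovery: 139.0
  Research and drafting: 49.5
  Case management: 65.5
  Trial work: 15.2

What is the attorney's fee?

$115,794.00

Case management: 65.5 × $230 = $15,065.00
Deposition and discovery: 139.0 × $550 = $76,450.00
Trial work: 15.2 × $505 = $7,676.00
Research and drafting: 49.5 × $365 = $18,067.50
Subtotal: $117,258.50
Write-off: 2.9 × $505 = $1,464.50
Total: $117,258.50 − $1,464.50 = $115,794.00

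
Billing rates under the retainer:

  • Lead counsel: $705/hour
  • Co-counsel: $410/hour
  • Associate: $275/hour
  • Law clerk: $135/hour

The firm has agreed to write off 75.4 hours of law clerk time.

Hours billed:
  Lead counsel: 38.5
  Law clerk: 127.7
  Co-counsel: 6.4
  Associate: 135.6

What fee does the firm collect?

$74,117.00

Lead counsel: 38.5 × $705 = $27,142.50
Co-counsel: 6.4 × $410 = $2,624.00
Associate: 135.6 × $275 = $37,290.00
Law clerk: 127.7 × $135 = $17,239.50
Subtotal: $84,296.00
Write-off: 75.4 × $135 = $10,179.00
Total: $84,296.00 − $10,179.00 = $74,117.00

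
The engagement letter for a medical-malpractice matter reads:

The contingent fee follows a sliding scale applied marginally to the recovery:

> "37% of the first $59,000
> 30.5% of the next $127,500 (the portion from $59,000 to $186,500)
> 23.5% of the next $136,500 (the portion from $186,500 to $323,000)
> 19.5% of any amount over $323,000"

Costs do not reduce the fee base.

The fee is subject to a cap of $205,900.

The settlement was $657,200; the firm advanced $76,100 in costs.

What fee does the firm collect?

Fee base is the gross recovery, $657,200; costs are reimbursed separately.
First $59,000 at 37% = $21,830.00
Next $127,500 at 30.5% = $38,887.50
Next $136,500 at 23.5% = $32,077.50
Remaining $334,200 at 19.5% = $65,169.00
Fee: $21,830.00 + $38,887.50 + $32,077.50 + $65,169.00 = $157,964.00
$157,964.00 is under the $205,900 cap.

$157,964.00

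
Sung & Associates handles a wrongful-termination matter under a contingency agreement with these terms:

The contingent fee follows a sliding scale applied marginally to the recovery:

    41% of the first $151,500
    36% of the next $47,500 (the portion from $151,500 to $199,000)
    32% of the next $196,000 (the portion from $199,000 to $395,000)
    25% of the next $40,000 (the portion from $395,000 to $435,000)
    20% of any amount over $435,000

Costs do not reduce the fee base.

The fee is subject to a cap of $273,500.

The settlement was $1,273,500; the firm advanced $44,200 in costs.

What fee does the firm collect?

$273,500.00

Fee base is the gross recovery, $1,273,500; costs are reimbursed separately.
First $151,500 at 41% = $62,115.00
Next $47,500 at 36% = $17,100.00
Next $196,000 at 32% = $62,720.00
Next $40,000 at 25% = $10,000.00
Remaining $838,500 at 20% = $167,700.00
Fee: $62,115.00 + $17,100.00 + $62,720.00 + $10,000.00 + $167,700.00 = $319,635.00
$319,635.00 exceeds the $273,500 cap, so the fee is capped at $273,500.00.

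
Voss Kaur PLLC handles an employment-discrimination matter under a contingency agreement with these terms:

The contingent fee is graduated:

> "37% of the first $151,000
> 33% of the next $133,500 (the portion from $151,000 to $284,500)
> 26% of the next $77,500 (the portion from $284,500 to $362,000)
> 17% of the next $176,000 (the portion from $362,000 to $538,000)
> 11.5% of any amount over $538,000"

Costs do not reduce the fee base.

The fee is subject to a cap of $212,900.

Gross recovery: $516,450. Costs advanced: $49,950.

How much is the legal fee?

$146,331.50

Fee base is the gross recovery, $516,450; costs are reimbursed separately.
First $151,000 at 37% = $55,870.00
Next $133,500 at 33% = $44,055.00
Next $77,500 at 26% = $20,150.00
Remaining $154,450 at 17% = $26,256.50
Fee: $55,870.00 + $44,055.00 + $20,150.00 + $26,256.50 = $146,331.50
$146,331.50 is under the $212,900 cap.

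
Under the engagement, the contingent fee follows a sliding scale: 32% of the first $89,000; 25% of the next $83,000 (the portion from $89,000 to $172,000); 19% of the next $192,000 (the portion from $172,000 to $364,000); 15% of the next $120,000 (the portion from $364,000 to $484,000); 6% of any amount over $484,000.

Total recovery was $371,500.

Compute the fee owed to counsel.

$86,835.00

First $89,000 at 32% = $28,480.00
Next $83,000 at 25% = $20,750.00
Next $192,000 at 19% = $36,480.00
Remaining $7,500 at 15% = $1,125.00
Fee: $28,480.00 + $20,750.00 + $36,480.00 + $1,125.00 = $86,835.00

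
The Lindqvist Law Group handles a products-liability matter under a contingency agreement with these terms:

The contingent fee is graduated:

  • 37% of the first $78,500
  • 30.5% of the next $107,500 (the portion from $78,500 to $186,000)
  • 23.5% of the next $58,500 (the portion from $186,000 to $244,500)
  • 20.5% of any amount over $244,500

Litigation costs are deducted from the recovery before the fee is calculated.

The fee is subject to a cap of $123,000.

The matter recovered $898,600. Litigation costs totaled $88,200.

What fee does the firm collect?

$123,000.00

Fee base (net of costs): $898,600 − $88,200 = $810,400
First $78,500 at 37% = $29,045.00
Next $107,500 at 30.5% = $32,787.50
Next $58,500 at 23.5% = $13,747.50
Remaining $565,900 at 20.5% = $116,009.50
Fee: $29,045.00 + $32,787.50 + $13,747.50 + $116,009.50 = $191,589.50
$191,589.50 exceeds the $123,000 cap, so the fee is capped at $123,000.00.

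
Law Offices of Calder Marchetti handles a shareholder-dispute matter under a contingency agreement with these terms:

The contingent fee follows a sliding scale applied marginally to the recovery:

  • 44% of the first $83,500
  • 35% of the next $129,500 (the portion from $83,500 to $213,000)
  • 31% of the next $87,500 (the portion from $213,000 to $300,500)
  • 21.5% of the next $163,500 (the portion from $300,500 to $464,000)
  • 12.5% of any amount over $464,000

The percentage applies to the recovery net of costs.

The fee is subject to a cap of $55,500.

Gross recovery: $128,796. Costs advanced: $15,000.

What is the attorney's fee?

$47,343.60

Fee base (net of costs): $128,796 − $15,000 = $113,796
First $83,500 at 44% = $36,740.00
Remaining $30,296 at 35% = $10,603.60
Fee: $36,740.00 + $10,603.60 = $47,343.60
$47,343.60 is under the $55,500 cap.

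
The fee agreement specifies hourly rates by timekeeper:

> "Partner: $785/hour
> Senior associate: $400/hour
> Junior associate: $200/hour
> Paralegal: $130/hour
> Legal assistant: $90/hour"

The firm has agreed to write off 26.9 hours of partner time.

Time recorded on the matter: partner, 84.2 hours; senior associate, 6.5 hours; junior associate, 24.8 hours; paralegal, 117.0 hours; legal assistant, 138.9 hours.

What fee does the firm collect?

Partner: 84.2 × $785 = $66,097.00
Senior associate: 6.5 × $400 = $2,600.00
Junior associate: 24.8 × $200 = $4,960.00
Paralegal: 117.0 × $130 = $15,210.00
Legal assistant: 138.9 × $90 = $12,501.00
Subtotal: $101,368.00
Write-off: 26.9 × $785 = $21,116.50
Total: $101,368.00 − $21,116.50 = $80,251.50

$80,251.50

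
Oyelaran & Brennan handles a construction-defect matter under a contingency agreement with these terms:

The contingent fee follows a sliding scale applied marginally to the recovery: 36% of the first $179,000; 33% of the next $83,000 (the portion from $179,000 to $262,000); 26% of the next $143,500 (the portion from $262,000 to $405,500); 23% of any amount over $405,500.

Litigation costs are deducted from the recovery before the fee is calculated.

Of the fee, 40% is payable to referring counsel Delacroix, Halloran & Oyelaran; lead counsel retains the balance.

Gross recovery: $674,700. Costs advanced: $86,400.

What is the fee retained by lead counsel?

$102,710.40

Fee base (net of costs): $674,700 − $86,400 = $588,300
First $179,000 at 36% = $64,440.00
Next $83,000 at 33% = $27,390.00
Next $143,500 at 26% = $37,310.00
Remaining $182,800 at 23% = $42,044.00
Fee: $64,440.00 + $27,390.00 + $37,310.00 + $42,044.00 = $171,184.00
Referral share: 40% of $171,184.00 = $68,473.60; lead counsel retains $171,184.00 − $68,473.60 = $102,710.40.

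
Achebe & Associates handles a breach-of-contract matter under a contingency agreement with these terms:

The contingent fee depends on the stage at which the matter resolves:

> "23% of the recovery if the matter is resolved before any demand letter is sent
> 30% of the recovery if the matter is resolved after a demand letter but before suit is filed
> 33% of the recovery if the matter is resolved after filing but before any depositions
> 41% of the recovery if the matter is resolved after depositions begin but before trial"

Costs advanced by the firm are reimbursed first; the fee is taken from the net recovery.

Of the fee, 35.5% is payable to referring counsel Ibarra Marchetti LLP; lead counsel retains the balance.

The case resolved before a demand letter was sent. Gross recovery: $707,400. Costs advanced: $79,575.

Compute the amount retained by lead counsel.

Fee base (net of costs): $707,400 − $79,575 = $627,825
The matter resolved before a demand letter was sent, so the 23% rate applies.
$627,825 × 23% = $144,399.75
Referral share: 35.5% of $144,399.75 = $51,261.91; lead counsel retains $144,399.75 − $51,261.91 = $93,137.84.

$93,137.84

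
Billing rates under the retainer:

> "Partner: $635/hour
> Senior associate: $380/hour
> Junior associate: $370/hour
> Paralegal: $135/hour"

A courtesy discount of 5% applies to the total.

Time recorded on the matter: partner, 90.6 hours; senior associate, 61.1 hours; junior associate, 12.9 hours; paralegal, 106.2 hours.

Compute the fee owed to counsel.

$94,866.05

Partner: 90.6 × $635 = $57,531.00
Senior associate: 61.1 × $380 = $23,218.00
Junior associate: 12.9 × $370 = $4,773.00
Paralegal: 106.2 × $135 = $14,337.00
Subtotal: $99,859.00
Less 5% discount: −$4,992.95
Total: $99,859.00 − $4,992.95 = $94,866.05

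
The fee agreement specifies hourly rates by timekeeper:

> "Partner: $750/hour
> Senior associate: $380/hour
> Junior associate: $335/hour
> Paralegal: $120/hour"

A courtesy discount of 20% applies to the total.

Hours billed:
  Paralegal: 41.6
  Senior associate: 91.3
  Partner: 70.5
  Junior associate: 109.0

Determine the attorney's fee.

$103,260.80

Partner: 70.5 × $750 = $52,875.00
Senior associate: 91.3 × $380 = $34,694.00
Junior associate: 109.0 × $335 = $36,515.00
Paralegal: 41.6 × $120 = $4,992.00
Subtotal: $129,076.00
Less 20% discount: −$25,815.20
Total: $129,076.00 − $25,815.20 = $103,260.80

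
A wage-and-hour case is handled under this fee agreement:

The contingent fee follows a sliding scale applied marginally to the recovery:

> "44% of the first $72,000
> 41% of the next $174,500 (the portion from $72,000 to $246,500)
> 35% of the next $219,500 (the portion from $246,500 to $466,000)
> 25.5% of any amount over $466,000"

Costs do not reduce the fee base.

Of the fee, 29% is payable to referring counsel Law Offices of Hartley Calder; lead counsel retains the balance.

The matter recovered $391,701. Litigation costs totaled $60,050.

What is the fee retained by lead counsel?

$109,372.20

Fee base is the gross recovery, $391,701; costs are reimbursed separately.
First $72,000 at 44% = $31,680.00
Next $174,500 at 41% = $71,545.00
Remaining $145,201 at 35% = $50,820.35
Fee: $31,680.00 + $71,545.00 + $50,820.35 = $154,045.35
Referral share: 29% of $154,045.35 = $44,673.15; lead counsel retains $154,045.35 − $44,673.15 = $109,372.20.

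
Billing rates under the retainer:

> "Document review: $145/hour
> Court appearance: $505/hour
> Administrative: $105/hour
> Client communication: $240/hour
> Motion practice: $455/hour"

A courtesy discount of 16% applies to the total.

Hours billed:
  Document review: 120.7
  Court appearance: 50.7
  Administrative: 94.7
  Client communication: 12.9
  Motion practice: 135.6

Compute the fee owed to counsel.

Document review: 120.7 × $145 = $17,501.50
Court appearance: 50.7 × $505 = $25,603.50
Administrative: 94.7 × $105 = $9,943.50
Client communication: 12.9 × $240 = $3,096.00
Motion practice: 135.6 × $455 = $61,698.00
Subtotal: $117,842.50
Less 16% discount: −$18,854.80
Total: $117,842.50 − $18,854.80 = $98,987.70

$98,987.70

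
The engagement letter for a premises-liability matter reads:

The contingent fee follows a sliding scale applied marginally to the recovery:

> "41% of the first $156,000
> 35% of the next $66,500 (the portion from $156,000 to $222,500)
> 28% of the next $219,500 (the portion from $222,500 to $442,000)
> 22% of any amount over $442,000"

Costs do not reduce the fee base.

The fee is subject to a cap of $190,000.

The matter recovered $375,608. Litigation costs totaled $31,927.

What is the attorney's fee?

$130,105.24

Fee base is the gross recovery, $375,608; costs are reimbursed separately.
First $156,000 at 41% = $63,960.00
Next $66,500 at 35% = $23,275.00
Remaining $153,108 at 28% = $42,870.24
Fee: $63,960.00 + $23,275.00 + $42,870.24 = $130,105.24
$130,105.24 is under the $190,000 cap.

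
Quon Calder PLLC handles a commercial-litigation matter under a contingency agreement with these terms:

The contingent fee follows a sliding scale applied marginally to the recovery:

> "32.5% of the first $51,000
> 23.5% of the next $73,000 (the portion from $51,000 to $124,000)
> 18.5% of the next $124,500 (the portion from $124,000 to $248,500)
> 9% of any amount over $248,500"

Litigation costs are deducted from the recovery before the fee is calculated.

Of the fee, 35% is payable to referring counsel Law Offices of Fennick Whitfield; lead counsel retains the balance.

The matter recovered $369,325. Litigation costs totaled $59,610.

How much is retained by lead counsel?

Fee base (net of costs): $369,325 − $59,610 = $309,715
First $51,000 at 32.5% = $16,575.00
Next $73,000 at 23.5% = $17,155.00
Next $124,500 at 18.5% = $23,032.50
Remaining $61,215 at 9% = $5,509.35
Fee: $16,575.00 + $17,155.00 + $23,032.50 + $5,509.35 = $62,271.85
Referral share: 35% of $62,271.85 = $21,795.15; lead counsel retains $62,271.85 − $21,795.15 = $40,476.70.

$40,476.70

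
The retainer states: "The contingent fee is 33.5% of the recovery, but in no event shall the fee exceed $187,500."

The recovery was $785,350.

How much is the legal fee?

33.5% of $785,350 = $263,092.25
That exceeds the $187,500 cap, so the fee is capped at $187,500.

$187,500.00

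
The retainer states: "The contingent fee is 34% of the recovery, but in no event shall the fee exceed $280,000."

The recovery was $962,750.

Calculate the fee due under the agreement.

$280,000.00

34% of $962,750 = $327,335.00
That exceeds the $280,000 cap, so the fee is capped at $280,000.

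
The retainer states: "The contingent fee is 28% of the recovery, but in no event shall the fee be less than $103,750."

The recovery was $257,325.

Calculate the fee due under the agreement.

$103,750.00

28% of $257,325 = $72,051.00
That is below the $103,750 minimum, so the minimum applies.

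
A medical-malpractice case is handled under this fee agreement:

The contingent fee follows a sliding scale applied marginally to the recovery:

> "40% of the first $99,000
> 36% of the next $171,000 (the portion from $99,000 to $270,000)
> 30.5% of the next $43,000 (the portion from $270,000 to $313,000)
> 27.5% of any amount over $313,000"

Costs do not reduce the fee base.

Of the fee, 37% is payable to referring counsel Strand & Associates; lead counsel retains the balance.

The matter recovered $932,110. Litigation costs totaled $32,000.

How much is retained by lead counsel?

$179,254.06

Fee base is the gross recovery, $932,110; costs are reimbursed separately.
First $99,000 at 40% = $39,600.00
Next $171,000 at 36% = $61,560.00
Next $43,000 at 30.5% = $13,115.00
Remaining $619,110 at 27.5% = $170,255.25
Fee: $39,600.00 + $61,560.00 + $13,115.00 + $170,255.25 = $284,530.25
Referral share: 37% of $284,530.25 = $105,276.19; lead counsel retains $284,530.25 − $105,276.19 = $179,254.06.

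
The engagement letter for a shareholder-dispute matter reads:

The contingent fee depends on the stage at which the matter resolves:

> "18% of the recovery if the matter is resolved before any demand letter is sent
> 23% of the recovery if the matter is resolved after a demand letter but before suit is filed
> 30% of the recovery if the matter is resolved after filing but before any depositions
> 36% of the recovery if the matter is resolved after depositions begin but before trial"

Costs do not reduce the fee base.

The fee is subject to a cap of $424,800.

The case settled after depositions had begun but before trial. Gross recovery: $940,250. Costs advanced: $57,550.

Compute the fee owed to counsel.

$338,490.00

Fee base is the gross recovery, $940,250; costs are reimbursed separately.
The matter settled after depositions had begun but before trial, so the 36% rate applies.
$940,250 × 36% = $338,490.00
$338,490.00 is under the $424,800 cap.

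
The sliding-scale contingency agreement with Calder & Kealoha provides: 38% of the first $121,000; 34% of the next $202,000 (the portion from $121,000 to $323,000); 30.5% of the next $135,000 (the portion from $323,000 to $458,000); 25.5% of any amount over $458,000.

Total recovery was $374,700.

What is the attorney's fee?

$130,428.50

First $121,000 at 38% = $45,980.00
Next $202,000 at 34% = $68,680.00
Remaining $51,700 at 30.5% = $15,768.50
Fee: $45,980.00 + $68,680.00 + $15,768.50 = $130,428.50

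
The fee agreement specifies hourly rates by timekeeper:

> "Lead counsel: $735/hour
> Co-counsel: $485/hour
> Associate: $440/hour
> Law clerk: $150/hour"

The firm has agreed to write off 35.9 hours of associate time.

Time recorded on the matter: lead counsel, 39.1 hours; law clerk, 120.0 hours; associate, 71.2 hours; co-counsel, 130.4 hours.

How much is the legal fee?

$125,514.50

Lead counsel: 39.1 × $735 = $28,738.50
Co-counsel: 130.4 × $485 = $63,244.00
Associate: 71.2 × $440 = $31,328.00
Law clerk: 120.0 × $150 = $18,000.00
Subtotal: $141,310.50
Write-off: 35.9 × $440 = $15,796.00
Total: $141,310.50 − $15,796.00 = $125,514.50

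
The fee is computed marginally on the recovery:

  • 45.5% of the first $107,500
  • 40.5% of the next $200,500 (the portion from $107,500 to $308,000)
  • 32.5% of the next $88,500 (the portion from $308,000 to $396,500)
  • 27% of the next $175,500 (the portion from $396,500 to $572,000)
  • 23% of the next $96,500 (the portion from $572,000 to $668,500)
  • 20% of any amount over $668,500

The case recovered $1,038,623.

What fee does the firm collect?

$302,482.10

First $107,500 at 45.5% = $48,912.50
Next $200,500 at 40.5% = $81,202.50
Next $88,500 at 32.5% = $28,762.50
Next $175,500 at 27% = $47,385.00
Next $96,500 at 23% = $22,195.00
Remaining $370,123 at 20% = $74,024.60
Fee: $48,912.50 + $81,202.50 + $28,762.50 + $47,385.00 + $22,195.00 + $74,024.60 = $302,482.10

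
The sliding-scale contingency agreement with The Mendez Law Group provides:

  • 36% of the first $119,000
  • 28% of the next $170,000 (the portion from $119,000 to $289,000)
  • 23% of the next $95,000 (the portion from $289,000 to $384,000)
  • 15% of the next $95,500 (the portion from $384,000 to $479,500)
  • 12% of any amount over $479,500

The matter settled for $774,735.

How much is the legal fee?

First $119,000 at 36% = $42,840.00
Next $170,000 at 28% = $47,600.00
Next $95,000 at 23% = $21,850.00
Next $95,500 at 15% = $14,325.00
Remaining $295,235 at 12% = $35,428.20
Fee: $42,840.00 + $47,600.00 + $21,850.00 + $14,325.00 + $35,428.20 = $162,043.20

$162,043.20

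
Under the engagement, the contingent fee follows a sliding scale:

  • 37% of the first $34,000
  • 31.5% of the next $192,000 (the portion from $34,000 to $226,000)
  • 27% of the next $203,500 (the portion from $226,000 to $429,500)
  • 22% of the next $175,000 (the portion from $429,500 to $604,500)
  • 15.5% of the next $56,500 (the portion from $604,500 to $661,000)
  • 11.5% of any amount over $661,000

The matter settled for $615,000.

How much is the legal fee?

First $34,000 at 37% = $12,580.00
Next $192,000 at 31.5% = $60,480.00
Next $203,500 at 27% = $54,945.00
Next $175,000 at 22% = $38,500.00
Remaining $10,500 at 15.5% = $1,627.50
Fee: $12,580.00 + $60,480.00 + $54,945.00 + $38,500.00 + $1,627.50 = $168,132.50

$168,132.50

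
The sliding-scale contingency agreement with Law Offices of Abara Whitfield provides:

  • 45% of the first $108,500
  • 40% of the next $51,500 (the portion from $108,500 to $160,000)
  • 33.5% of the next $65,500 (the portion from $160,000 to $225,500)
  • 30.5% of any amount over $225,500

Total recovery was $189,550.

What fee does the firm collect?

First $108,500 at 45% = $48,825.00
Next $51,500 at 40% = $20,600.00
Remaining $29,550 at 33.5% = $9,899.25
Fee: $48,825.00 + $20,600.00 + $9,899.25 = $79,324.25

$79,324.25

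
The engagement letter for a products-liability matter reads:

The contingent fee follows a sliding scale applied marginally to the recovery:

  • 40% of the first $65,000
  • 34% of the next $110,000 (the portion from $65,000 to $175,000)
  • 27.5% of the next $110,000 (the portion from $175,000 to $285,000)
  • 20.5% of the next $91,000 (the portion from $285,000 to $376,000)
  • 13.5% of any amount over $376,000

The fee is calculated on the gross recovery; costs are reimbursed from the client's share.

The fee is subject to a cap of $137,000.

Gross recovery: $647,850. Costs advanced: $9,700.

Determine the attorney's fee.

$137,000.00

Fee base is the gross recovery, $647,850; costs are reimbursed separately.
First $65,000 at 40% = $26,000.00
Next $110,000 at 34% = $37,400.00
Next $110,000 at 27.5% = $30,250.00
Next $91,000 at 20.5% = $18,655.00
Remaining $271,850 at 13.5% = $36,699.75
Fee: $26,000.00 + $37,400.00 + $30,250.00 + $18,655.00 + $36,699.75 = $149,004.75
$149,004.75 exceeds the $137,000 cap, so the fee is capped at $137,000.00.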